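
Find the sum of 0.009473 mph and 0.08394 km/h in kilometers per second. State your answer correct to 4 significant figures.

2.755 × 10^-5 km/s

0.009473 mph = 4.23481 × 10^-6 km/s and 0.08394 km/h = 2.33167 × 10^-5 km/s.
4.23481 × 10^-6 + 2.33167 × 10^-5 ≈ 2.755 × 10^-5 km/s.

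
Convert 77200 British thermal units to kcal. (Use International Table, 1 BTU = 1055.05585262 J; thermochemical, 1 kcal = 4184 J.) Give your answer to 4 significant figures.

19470 kilocalories

1 British thermal unit = 0.252164 kilocalories.
77200 × 0.252164 ≈ 19470 kcal.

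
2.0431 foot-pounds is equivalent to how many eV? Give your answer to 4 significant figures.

1.729e+19 eV

1 foot-pound = 8.46235e+18 eV.
Then 2.0431 × 8.46235e+18 ≈ 1.729e+19 eV.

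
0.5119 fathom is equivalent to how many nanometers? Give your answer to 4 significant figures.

9.362 × 10^8 nm

1 fathom = 1.82880 × 10^9 nanometers.
So 0.5119 × 1.82880 × 10^9 ≈ 9.362 × 10^8 nm.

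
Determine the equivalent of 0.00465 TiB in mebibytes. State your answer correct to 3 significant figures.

1 TiB = 1.04858 × 10^6 mebibytes.
0.00465 × 1.04858 × 10^6 ≈ 4880 MiB.

4880 mebibytes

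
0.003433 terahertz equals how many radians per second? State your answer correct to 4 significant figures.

2.157 × 10^10 radians per second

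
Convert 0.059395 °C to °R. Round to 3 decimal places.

491.777 °R

°R = (°C + 273.15) × 9/5.
Applying the formula gives 491.777 °R.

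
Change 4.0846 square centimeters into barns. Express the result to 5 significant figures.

4.0846e+24 barn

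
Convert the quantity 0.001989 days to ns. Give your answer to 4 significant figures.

1 d = 8.64000e+13 ns.
Then 0.001989 × 8.64000e+13 ≈ 1.718e+11 ns.

1.718e+11 nanoseconds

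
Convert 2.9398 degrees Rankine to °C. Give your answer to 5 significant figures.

-271.52 °C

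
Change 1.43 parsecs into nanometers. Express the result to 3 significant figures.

4.41e+25 nm

1 parsec = 3.08568e+25 nm.
Thus 1.43 × 3.08568e+25 ≈ 4.41e+25 nm.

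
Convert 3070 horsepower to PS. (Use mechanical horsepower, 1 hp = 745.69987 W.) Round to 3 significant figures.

1 horsepower = 1.01387 PS.
3070 × 1.01387 ≈ 3110 PS.

3110 PS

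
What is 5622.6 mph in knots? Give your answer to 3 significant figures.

4890 knots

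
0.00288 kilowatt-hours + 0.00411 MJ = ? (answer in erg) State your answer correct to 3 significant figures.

0.00288 kWh = 1.03680e+11 erg and 0.00411 MJ = 4.11000e+10 erg.
1.03680e+11 + 4.11000e+10 ≈ 1.45e+11 erg.

1.45e+11 erg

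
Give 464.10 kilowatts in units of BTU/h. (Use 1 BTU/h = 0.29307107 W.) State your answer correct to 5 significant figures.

1.5836 × 10^6 BTU/h

1 kilowatt = 3412.14 BTU/h.
464.10 × 3412.14 ≈ 1.5836 × 10^6 BTU/h.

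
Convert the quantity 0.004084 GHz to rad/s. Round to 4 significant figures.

1 GHz = 6.28319e+9 radians per second.
0.004084 × 6.28319e+9 ≈ 2.566e+7 rad/s.

2.566e+7 radians per second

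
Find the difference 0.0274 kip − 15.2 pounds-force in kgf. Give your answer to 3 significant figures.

5.53 kilograms-force

0.0274 kip = 12.4284 kgf and 15.2 lbf = 6.89460 kgf.
12.4284 − 6.89460 ≈ 5.53 kgf.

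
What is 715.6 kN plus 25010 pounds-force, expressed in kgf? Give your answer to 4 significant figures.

715.6 kN = 72970.9 kgf and 25010 lbf = 11344.3 kgf.
72970.9 + 11344.3 ≈ 84320 kgf.

84320 kilograms-force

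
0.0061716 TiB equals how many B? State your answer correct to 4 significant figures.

6.786 × 10^9 bytes

1 tebibyte = 1.09951 × 10^12 B.
0.0061716 × 1.09951 × 10^12 ≈ 6.786 × 10^9 B.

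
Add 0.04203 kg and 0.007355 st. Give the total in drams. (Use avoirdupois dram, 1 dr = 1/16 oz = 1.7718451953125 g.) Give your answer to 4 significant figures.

0.04203 kg = 23.7210 dr and 0.007355 st = 26.3603 dr.
23.7210 + 26.3603 ≈ 50.08 dr.

50.08 drams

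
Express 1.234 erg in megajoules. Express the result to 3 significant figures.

1 erg = 1.00000 × 10^-13 MJ.
1.234 × 1.00000 × 10^-13 ≈ 1.23 × 10^-13 MJ.

1.23 × 10^-13 MJ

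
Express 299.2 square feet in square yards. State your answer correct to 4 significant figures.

1 square foot = 0.111111 square yards.
299.2 × 0.111111 ≈ 33.24 yd².

33.24 yd²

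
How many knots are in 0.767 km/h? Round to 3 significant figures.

0.414 knots

1 kilometer per hour = 0.539957 kn.
0.767 × 0.539957 ≈ 0.414 kn.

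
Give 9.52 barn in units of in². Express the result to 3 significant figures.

1.48e-24 in²

1 barn = 1.55000e-25 in².
9.52 × 1.55000e-25 ≈ 1.48e-24 in².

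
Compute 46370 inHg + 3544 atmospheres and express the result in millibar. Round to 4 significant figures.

5.161e+6 millibar

46370 inHg = 1.57027e+6 mbar and 3544 atm = 3.59096e+6 mbar.
1.57027e+6 + 3.59096e+6 ≈ 5.161e+6 mbar.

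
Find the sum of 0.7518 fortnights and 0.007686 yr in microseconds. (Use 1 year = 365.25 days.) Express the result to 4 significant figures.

0.7518 fortnight = 9.09377 × 10^11 μs and 0.007686 yr = 2.42552 × 10^11 μs.
9.09377 × 10^11 + 2.42552 × 10^11 ≈ 1.152 × 10^12 μs.

1.152 × 10^12 microseconds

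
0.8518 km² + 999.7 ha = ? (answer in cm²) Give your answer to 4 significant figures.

0.8518 km² = 8.51800e+9 cm² and 999.7 ha = 9.99700e+10 cm².
8.51800e+9 + 9.99700e+10 ≈ 1.085e+11 cm².

1.085e+11 cm²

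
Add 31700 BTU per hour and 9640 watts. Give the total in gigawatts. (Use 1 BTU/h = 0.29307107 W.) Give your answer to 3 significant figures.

1.89 × 10^-5 gigawatts

31700 BTU/h = 9.29035 × 10^-6 GW and 9640 W = 9.64000 × 10^-6 GW.
9.29035 × 10^-6 + 9.64000 × 10^-6 ≈ 1.89 × 10^-5 GW.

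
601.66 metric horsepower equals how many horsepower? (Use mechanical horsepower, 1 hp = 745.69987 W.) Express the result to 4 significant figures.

593.4 hp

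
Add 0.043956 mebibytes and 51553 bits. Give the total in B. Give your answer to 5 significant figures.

52535 bytes

0.043956 MiB = 46091.21 B and 51553 bit = 6444.125 B.
46091.21 + 6444.125 ≈ 52535 B.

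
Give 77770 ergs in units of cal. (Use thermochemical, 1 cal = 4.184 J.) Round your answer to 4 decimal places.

1 erg = 2.39006 × 10^-8 calories.
Then 77770 × 2.39006 × 10^-8 ≈ 0.0019 cal.

0.0019 cal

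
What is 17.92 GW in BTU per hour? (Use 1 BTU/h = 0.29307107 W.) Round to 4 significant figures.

1 GW = 3.41214e+9 BTU/h.
17.92 × 3.41214e+9 ≈ 6.115e+10 BTU/h.

6.115e+10 BTU/h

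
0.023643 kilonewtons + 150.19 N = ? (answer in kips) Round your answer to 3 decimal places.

0.039 kips

0.023643 kN = 0.00531516 kip and 150.19 N = 0.0337641 kip.
0.00531516 + 0.0337641 ≈ 0.039 kip.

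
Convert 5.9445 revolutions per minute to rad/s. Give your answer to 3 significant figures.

0.623 rad/s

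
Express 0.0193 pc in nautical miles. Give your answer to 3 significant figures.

3.22e+11 nmi

1 parsec = 1.66613e+13 nmi.
0.0193 × 1.66613e+13 ≈ 3.22e+11 nmi.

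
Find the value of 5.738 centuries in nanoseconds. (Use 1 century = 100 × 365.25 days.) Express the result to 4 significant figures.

1 century = 3.15576 × 10^18 ns.
So 5.738 × 3.15576 × 10^18 ≈ 1.811 × 10^19 ns.

1.811 × 10^19 ns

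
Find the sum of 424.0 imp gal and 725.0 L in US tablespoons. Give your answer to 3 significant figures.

179000 US tbsp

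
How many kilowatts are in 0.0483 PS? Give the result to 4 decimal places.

1 metric horsepower = 0.735499 kilowatts.
Then 0.0483 × 0.735499 ≈ 0.0355 kW.

0.0355 kW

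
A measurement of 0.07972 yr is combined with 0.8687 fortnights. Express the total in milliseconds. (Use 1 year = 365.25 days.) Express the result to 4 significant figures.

3.567 × 10^9 ms

0.07972 yr = 2.51577 × 10^9 ms and 0.8687 fortnight = 1.05078 × 10^9 ms.
2.51577 × 10^9 + 1.05078 × 10^9 ≈ 3.567 × 10^9 ms.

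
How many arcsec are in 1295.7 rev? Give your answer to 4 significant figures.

1.679e+9 arcseconds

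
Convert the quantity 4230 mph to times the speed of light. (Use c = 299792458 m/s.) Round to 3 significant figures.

6.31 × 10^-6 times the speed of light

1 mile per hour = 1.49116 × 10^-9 c.
4230 × 1.49116 × 10^-9 ≈ 6.31 × 10^-6 c.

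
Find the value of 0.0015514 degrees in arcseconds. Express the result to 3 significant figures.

1 ° = 3600.00 arcsec.
So 0.0015514 × 3600.00 ≈ 5.59 arcsec.

5.59 arcseconds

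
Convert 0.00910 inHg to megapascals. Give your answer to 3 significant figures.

3.08 × 10^-5 MPa

1 inHg = 0.00338639 MPa.
0.00910 × 0.00338639 ≈ 3.08 × 10^-5 MPa.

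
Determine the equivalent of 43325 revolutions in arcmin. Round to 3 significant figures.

9.36e+8 arcmin

1 revolution = 21600.0 arcmin.
Thus 43325 × 21600.0 ≈ 9.36e+8 arcmin.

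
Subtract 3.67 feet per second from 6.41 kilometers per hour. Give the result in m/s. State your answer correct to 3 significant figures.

6.41 km/h = 1.78056 m/s and 3.67 ft/s = 1.11862 m/s.
1.78056 − 1.11862 ≈ 0.662 m/s.

0.662 m/s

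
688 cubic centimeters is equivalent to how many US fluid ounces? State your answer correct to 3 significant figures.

1 cm³ = 0.0338140 US fl oz.
688 × 0.0338140 ≈ 23.3 US fl oz.

23.3 US fl oz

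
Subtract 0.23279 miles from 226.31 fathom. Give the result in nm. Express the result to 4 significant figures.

3.924e+10 nm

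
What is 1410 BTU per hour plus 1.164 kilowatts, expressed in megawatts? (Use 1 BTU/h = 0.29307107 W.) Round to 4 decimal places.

0.0016 MW

1410 BTU/h = 0.000413230 MW and 1.164 kW = 0.00116400 MW.
0.000413230 + 0.00116400 ≈ 0.0016 MW.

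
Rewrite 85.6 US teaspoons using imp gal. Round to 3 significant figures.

1 US tsp = 0.00108421 imp gal.
85.6 × 0.00108421 ≈ 0.0928 imp gal.

0.0928 imp gal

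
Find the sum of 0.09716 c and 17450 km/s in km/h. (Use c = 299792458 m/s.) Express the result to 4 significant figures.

0.09716 c = 1.04860e+8 km/h and 17450 km/s = 6.28200e+7 km/h.
1.04860e+8 + 6.28200e+7 ≈ 1.677e+8 km/h.

1.677e+8 kilometers per hour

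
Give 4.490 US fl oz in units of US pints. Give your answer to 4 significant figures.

0.2806 US pints

1 US fluid ounce = 0.0625000 US pt.
So 4.490 × 0.0625000 ≈ 0.2806 US pt.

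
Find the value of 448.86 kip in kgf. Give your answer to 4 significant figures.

1 kip = 453.592 kilograms-force.
448.86 × 453.592 ≈ 203600 kgf.

203600 kilograms-force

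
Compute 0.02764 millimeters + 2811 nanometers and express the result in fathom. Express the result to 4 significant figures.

1.665 × 10^-5 fathom

0.02764 mm = 1.51137 × 10^-5 fathom and 2811 nm = 1.53707 × 10^-6 fathom.
1.51137 × 10^-5 + 1.53707 × 10^-6 ≈ 1.665 × 10^-5 fathom.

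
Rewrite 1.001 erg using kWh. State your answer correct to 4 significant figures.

1 erg = 2.77778e-14 kilowatt-hours.
1.001 × 2.77778e-14 ≈ 2.781e-14 kWh.

2.781e-14 kilowatt-hours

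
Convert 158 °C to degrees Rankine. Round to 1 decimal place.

776.1 °R

°R = (°C + 273.15) × 9/5.
Applying the formula gives 776.1 °R.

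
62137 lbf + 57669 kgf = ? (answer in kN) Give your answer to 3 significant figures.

842 kilonewtons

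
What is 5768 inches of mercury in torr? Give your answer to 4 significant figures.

1 inch of mercury = 25.4000 torr.
So 5768 × 25.4000 ≈ 146500 torr.

146500 torr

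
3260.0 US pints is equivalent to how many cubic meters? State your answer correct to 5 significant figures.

1.5426 m³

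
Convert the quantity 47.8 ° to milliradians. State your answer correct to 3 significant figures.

834 mrad

1 ° = 17.4533 milliradians.
Thus 47.8 × 17.4533 ≈ 834 mrad.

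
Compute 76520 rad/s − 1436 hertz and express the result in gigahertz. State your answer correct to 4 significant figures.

1.074 × 10^-5 GHz

76520 rad/s = 1.21785 × 10^-5 GHz and 1436 Hz = 1.43600 × 10^-6 GHz.
1.21785 × 10^-5 − 1.43600 × 10^-6 ≈ 1.074 × 10^-5 GHz.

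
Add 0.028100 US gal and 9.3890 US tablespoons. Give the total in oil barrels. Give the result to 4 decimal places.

0.0015 bbl

0.028100 US gal = 0.000669048 bbl and 9.3890 US tbsp = 0.000873233 bbl.
0.000669048 + 0.000873233 ≈ 0.0015 bbl.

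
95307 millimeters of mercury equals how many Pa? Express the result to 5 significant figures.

1.2707e+7 Pa

1 mmHg = 133.322 pascals.
So 95307 × 133.322 ≈ 1.2707e+7 Pa.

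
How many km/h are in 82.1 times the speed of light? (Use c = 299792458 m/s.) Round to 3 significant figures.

1 speed of light = 1.07925 × 10^9 kilometers per hour.
Then 82.1 × 1.07925 × 10^9 ≈ 8.86 × 10^10 km/h.

8.86 × 10^10 kilometers per hour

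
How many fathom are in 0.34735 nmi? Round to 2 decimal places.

351.76 fathom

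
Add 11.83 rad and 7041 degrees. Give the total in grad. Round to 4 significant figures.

8576 gradians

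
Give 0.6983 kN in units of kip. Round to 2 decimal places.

0.16 kip

1 kN = 0.224809 kip.
Then 0.6983 × 0.224809 ≈ 0.16 kip.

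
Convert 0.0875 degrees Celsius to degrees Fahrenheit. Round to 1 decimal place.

32.2 degrees Fahrenheit

°F = °C × 9/5 + 32.
Applying the formula gives 32.2 °F.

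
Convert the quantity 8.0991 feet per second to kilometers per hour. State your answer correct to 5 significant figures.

1 ft/s = 1.09728 km/h.
Thus 8.0991 × 1.09728 ≈ 8.8870 km/h.

8.8870 km/h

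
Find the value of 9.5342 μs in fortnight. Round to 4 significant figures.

1 μs = 8.26720 × 10^-13 fortnight.
So 9.5342 × 8.26720 × 10^-13 ≈ 7.882 × 10^-12 fortnight.

7.882 × 10^-12 fortnight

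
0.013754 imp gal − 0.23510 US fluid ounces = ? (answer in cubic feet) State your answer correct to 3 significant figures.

0.00196 cubic feet

0.013754 imp gal = 0.00220812 ft³ and 0.23510 US fl oz = 0.000245534 ft³.
0.00220812 − 0.000245534 ≈ 0.00196 ft³.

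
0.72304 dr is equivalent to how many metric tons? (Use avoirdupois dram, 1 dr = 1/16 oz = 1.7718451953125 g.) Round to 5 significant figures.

1.2811 × 10^-6 metric tons

1 dram = 1.77185 × 10^-6 metric tons.
Then 0.72304 × 1.77185 × 10^-6 ≈ 1.2811 × 10^-6 t.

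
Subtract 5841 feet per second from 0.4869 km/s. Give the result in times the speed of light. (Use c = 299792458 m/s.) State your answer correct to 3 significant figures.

-4.31 × 10^-6 c

0.4869 km/s = 1.62412 × 10^-6 c and 5841 ft/s = 5.93856 × 10^-6 c.
1.62412 × 10^-6 − 5.93856 × 10^-6 ≈ -4.31 × 10^-6 c.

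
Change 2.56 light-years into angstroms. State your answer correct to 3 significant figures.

1 light-year = 9.46073e+25 angstroms.
So 2.56 × 9.46073e+25 ≈ 2.42e+26 Å.

2.42e+26 Å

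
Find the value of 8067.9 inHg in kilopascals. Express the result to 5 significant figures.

1 inHg = 3.38639 kilopascals.
Then 8067.9 × 3.38639 ≈ 27321 kPa.

27321 kilopascals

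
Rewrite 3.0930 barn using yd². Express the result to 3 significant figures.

3.70e-28 yd²

1 barn = 1.19599e-28 square yards.
3.0930 × 1.19599e-28 ≈ 3.70e-28 yd².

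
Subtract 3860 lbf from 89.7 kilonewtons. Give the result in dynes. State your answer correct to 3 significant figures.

7.25 × 10^9 dynes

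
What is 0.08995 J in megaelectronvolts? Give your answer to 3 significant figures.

5.61 × 10^11 MeV

1 joule = 6.24151 × 10^12 megaelectronvolts.
So 0.08995 × 6.24151 × 10^12 ≈ 5.61 × 10^11 MeV.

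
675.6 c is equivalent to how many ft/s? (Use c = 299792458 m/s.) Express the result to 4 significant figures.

6.645 × 10^11 ft/s

1 speed of light = 9.83571 × 10^8 ft/s.
Then 675.6 × 9.83571 × 10^8 ≈ 6.645 × 10^11 ft/s.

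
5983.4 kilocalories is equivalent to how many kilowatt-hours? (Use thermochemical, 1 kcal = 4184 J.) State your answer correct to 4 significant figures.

1 kilocalorie = 0.00116222 kilowatt-hours.
Then 5983.4 × 0.00116222 ≈ 6.954 kWh.

6.954 kWh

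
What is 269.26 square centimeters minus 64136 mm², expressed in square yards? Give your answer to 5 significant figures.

-0.044503 yd²

269.26 cm² = 0.0322032 yd² and 64136 mm² = 0.0767060 yd².
0.0322032 − 0.0767060 ≈ -0.044503 yd².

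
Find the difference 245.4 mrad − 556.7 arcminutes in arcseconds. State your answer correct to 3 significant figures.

245.4 mrad = 50617.4 arcsec and 556.7 arcmin = 33402.0 arcsec.
50617.4 − 33402.0 ≈ 17200 arcsec.

17200 arcsec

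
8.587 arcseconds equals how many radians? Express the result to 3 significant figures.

4.16e-5 rad

1 arcsec = 4.84814e-6 rad.
Then 8.587 × 4.84814e-6 ≈ 4.16e-5 rad.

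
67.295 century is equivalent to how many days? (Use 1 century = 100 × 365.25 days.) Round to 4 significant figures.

2.458e+6 d

1 century = 36525.0 days.
Thus 67.295 × 36525.0 ≈ 2.458e+6 d.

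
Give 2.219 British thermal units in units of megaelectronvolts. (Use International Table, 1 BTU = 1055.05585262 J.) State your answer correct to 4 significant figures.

1 British thermal unit = 6.58514e+15 MeV.
So 2.219 × 6.58514e+15 ≈ 1.461e+16 MeV.

1.461e+16 MeV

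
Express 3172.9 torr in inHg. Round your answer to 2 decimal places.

1 torr = 0.0393701 inches of mercury.
3172.9 × 0.0393701 ≈ 124.92 inHg.

124.92 inches of mercury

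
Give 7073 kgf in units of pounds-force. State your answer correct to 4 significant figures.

1 kilogram-force = 2.20462 lbf.
Then 7073 × 2.20462 ≈ 15590 lbf.

15590 pounds-force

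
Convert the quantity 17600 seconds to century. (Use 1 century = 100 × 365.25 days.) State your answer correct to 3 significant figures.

5.58e-6 century

1 second = 3.16881e-10 centuries.
Then 17600 × 3.16881e-10 ≈ 5.58e-6 century.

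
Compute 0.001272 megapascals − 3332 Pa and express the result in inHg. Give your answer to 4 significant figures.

0.001272 MPa = 0.375621 inHg and 3332 Pa = 0.983939 inHg.
0.375621 − 0.983939 ≈ -0.6083 inHg.

-0.6083 inHg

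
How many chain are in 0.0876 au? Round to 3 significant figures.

1 astronomical unit = 7.43646e+9 chain.
So 0.0876 × 7.43646e+9 ≈ 6.51e+8 chain.

6.51e+8 chain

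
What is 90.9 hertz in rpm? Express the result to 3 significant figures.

5450 revolutions per minute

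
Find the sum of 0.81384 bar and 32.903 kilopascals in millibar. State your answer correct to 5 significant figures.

1142.9 millibar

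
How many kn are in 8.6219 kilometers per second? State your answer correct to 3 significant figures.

16800 kn

1 kilometer per second = 1943.84 kn.
8.6219 × 1943.84 ≈ 16800 kn.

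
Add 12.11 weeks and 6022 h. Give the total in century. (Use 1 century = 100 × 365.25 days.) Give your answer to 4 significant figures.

0.009191 century

12.11 wk = 0.00232088 century and 6022 h = 0.00686972 century.
0.00232088 + 0.00686972 ≈ 0.009191 century.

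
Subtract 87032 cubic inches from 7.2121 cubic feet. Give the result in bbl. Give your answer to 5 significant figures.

7.2121 ft³ = 1.28453 bbl and 87032 in³ = 8.97052 bbl.
1.28453 − 8.97052 ≈ -7.6860 bbl.

-7.6860 oil barrels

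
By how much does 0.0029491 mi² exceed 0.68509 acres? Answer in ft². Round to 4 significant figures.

0.0029491 mi² = 82216.2 ft² and 0.68509 acre = 29842.5 ft².
82216.2 − 29842.5 ≈ 52370 ft².

52370 square feet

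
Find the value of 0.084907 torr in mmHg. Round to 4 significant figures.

1 torr = 1.00000 mmHg.
So 0.084907 × 1.00000 ≈ 0.08491 mmHg.

0.08491 mmHg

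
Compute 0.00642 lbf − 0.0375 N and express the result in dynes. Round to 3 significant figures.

-894 dyn

0.00642 lbf = 2855.76 dyn and 0.0375 N = 3750.00 dyn.
2855.76 − 3750.00 ≈ -894 dyn.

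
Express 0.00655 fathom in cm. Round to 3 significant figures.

1 fathom = 182.880 centimeters.
So 0.00655 × 182.880 ≈ 1.20 cm.

1.20 centimeters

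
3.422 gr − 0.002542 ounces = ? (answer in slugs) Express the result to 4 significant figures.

1.026 × 10^-5 slug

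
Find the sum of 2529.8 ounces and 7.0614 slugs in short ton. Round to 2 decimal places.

0.19 short ton

2529.8 oz = 0.07905625 short ton and 7.0614 slug = 0.1135969 short ton.
0.07905625 + 0.1135969 ≈ 0.19 short ton.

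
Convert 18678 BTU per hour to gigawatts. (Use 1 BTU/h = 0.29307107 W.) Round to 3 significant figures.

5.47 × 10^-6 gigawatts

1 BTU per hour = 2.93071 × 10^-10 gigawatts.
So 18678 × 2.93071 × 10^-10 ≈ 5.47 × 10^-6 GW.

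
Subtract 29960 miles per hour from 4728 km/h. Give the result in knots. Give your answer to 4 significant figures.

-23480 knots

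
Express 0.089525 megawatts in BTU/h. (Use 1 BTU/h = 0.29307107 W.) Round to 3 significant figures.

305000 BTU/h

1 megawatt = 3.41214 × 10^6 BTU per hour.
Thus 0.089525 × 3.41214 × 10^6 ≈ 305000 BTU/h.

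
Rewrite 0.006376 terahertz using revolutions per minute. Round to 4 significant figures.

3.826e+11 rpm

1 THz = 6.00000e+13 revolutions per minute.
So 0.006376 × 6.00000e+13 ≈ 3.826e+11 rpm.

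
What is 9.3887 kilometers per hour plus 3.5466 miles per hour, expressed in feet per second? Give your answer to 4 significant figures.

13.76 feet per second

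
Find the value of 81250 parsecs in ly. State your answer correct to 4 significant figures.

265000 ly

1 parsec = 3.26156 light-years.
Then 81250 × 3.26156 ≈ 265000 ly.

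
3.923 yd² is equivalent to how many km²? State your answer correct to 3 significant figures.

1 yd² = 8.36127 × 10^-7 square kilometers.
Thus 3.923 × 8.36127 × 10^-7 ≈ 3.28 × 10^-6 km².

3.28 × 10^-6 km²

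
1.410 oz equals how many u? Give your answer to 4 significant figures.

1 ounce = 1.70725 × 10^25 u.
Then 1.410 × 1.70725 × 10^25 ≈ 2.407 × 10^25 u.

2.407 × 10^25 u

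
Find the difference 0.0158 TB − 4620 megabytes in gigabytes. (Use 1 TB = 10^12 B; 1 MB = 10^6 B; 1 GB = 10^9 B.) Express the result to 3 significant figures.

11.2 gigabytes

0.0158 TB = 15.8000 GB and 4620 MB = 4.62000 GB.
15.8000 − 4.62000 ≈ 11.2 GB.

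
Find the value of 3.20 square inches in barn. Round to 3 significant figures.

2.06e+25 barns

1 square inch = 6.45160e+24 barn.
Thus 3.20 × 6.45160e+24 ≈ 2.06e+25 barn.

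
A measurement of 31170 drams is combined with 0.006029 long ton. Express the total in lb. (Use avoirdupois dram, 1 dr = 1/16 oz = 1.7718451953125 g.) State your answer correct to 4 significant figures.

31170 dr = 121.758 lb and 0.006029 long ton = 13.5050 lb.
121.758 + 13.5050 ≈ 135.3 lb.

135.3 pounds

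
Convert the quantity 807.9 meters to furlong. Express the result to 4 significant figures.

4.016 furlongs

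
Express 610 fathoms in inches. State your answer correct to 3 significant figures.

1 fathom = 72.0000 inches.
Then 610 × 72.0000 ≈ 43900 in.

43900 inches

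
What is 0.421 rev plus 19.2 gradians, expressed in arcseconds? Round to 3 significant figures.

608000 arcseconds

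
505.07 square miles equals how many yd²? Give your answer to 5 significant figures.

1 square mile = 3.09760 × 10^6 yd².
Then 505.07 × 3.09760 × 10^6 ≈ 1.5645 × 10^9 yd².

1.5645 × 10^9 yd²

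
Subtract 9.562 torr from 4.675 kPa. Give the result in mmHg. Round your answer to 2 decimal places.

25.50 millimeters of mercury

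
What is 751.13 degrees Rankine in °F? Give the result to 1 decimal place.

°R = °F + 459.67.
Applying the formula gives 291.5 °F.

291.5 degrees Fahrenheit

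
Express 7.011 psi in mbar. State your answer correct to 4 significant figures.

483.4 millibar

1 psi = 68.9476 millibar.
So 7.011 × 68.9476 ≈ 483.4 mbar.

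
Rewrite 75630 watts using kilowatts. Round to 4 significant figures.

75.63 kilowatts

1 W = 0.00100000 kW.
Thus 75630 × 0.00100000 ≈ 75.63 kW.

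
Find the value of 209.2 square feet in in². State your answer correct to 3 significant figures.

30100 in²

1 square foot = 144.000 in².
So 209.2 × 144.000 ≈ 30100 in².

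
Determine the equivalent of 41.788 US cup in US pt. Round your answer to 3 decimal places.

1 US cup = 0.500000 US pt.
Thus 41.788 × 0.500000 ≈ 20.894 US pt.

20.894 US pt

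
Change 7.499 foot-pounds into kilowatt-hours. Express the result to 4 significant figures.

2.824e-6 kilowatt-hours

1 foot-pound = 3.76616e-7 kilowatt-hours.
So 7.499 × 3.76616e-7 ≈ 2.824e-6 kWh.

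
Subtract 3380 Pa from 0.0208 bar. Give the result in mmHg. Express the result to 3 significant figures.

-9.75 millimeters of mercury

0.0208 bar = 15.6013 mmHg and 3380 Pa = 25.3521 mmHg.
15.6013 − 25.3521 ≈ -9.75 mmHg.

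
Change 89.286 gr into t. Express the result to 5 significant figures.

5.7856 × 10^-6 metric tons

1 gr = 6.47989 × 10^-8 t.
So 89.286 × 6.47989 × 10^-8 ≈ 5.7856 × 10^-6 t.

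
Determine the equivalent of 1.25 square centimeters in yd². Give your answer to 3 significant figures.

1 cm² = 0.000119599 square yards.
Then 1.25 × 0.000119599 ≈ 0.000149 yd².

0.000149 square yards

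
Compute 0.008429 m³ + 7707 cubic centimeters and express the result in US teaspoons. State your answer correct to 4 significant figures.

3274 US teaspoons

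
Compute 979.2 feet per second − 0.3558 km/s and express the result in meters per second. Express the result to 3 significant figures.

-57.3 m/s

979.2 ft/s = 298.460 m/s and 0.3558 km/s = 355.800 m/s.
298.460 − 355.800 ≈ -57.3 m/s.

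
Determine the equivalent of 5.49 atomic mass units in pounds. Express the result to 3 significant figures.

1 atomic mass unit = 3.66086e-27 lb.
5.49 × 3.66086e-27 ≈ 2.01e-26 lb.

2.01e-26 lb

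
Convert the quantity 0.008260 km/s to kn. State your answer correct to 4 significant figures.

1 kilometer per second = 1943.84 knots.
So 0.008260 × 1943.84 ≈ 16.06 kn.

16.06 kn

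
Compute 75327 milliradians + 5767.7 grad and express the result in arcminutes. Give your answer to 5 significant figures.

570410 arcminutes

75327 mrad = 258955 arcmin and 5767.7 grad = 311456 arcmin.
258955 + 311456 ≈ 570410 arcmin.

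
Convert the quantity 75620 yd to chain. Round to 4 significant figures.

3437 chain

1 yd = 0.0454545 chain.
75620 × 0.0454545 ≈ 3437 chain.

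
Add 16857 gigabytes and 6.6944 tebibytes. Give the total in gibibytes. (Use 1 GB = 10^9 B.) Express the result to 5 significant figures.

22554 GiB

16857 GB = 15699.3 GiB and 6.6944 TiB = 6855.07 GiB.
15699.3 + 6855.07 ≈ 22554 GiB.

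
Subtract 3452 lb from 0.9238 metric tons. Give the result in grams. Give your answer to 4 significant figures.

0.9238 t = 923800 g and 3452 lb = 1.56580e+6 g.
923800 − 1.56580e+6 ≈ -642000 g.

-642000 g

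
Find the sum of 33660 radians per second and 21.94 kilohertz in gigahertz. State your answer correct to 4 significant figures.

33660 rad/s = 5.35716e-6 GHz and 21.94 kHz = 2.19400e-5 GHz.
5.35716e-6 + 2.19400e-5 ≈ 2.730e-5 GHz.

2.730e-5 gigahertz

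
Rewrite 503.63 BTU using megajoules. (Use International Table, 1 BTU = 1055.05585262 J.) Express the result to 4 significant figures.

0.5314 MJ

1 British thermal unit = 0.00105506 MJ.
Then 503.63 × 0.00105506 ≈ 0.5314 MJ.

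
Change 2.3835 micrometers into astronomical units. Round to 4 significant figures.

1 μm = 6.68459 × 10^-18 au.
2.3835 × 6.68459 × 10^-18 ≈ 1.593 × 10^-17 au.

1.593 × 10^-17 au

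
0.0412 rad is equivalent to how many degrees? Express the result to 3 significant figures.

2.36 °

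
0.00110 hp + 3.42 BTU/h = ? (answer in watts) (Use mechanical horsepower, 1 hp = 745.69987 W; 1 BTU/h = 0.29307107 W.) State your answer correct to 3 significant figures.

1.82 W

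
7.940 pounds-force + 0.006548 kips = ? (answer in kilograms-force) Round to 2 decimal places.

6.57 kilograms-force

7.940 lbf = 3.60152 kgf and 0.006548 kip = 2.97012 kgf.
3.60152 + 2.97012 ≈ 6.57 kgf.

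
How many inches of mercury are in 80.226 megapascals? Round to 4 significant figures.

1 MPa = 295.300 inHg.
So 80.226 × 295.300 ≈ 23690 inHg.

23690 inHg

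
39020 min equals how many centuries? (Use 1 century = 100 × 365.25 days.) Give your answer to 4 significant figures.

0.0007419 century

1 min = 1.90129e-8 centuries.
Thus 39020 × 1.90129e-8 ≈ 0.0007419 century.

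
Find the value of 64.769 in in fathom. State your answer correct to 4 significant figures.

1 in = 0.0138889 fathom.
64.769 × 0.0138889 ≈ 0.8996 fathom.

0.8996 fathom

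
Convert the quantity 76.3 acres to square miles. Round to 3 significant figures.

0.119 mi²

1 acre = 0.00156250 mi².
76.3 × 0.00156250 ≈ 0.119 mi².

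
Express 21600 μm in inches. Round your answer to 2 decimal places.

1 micrometer = 3.93701 × 10^-5 inches.
Then 21600 × 3.93701 × 10^-5 ≈ 0.85 in.

0.85 in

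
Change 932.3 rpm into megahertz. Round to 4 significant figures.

1.554e-5 megahertz

1 revolution per minute = 1.66667e-8 MHz.
Thus 932.3 × 1.66667e-8 ≈ 1.554e-5 MHz.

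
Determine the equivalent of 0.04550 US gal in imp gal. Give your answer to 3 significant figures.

1 US gal = 0.832674 imp gal.
Then 0.04550 × 0.832674 ≈ 0.0379 imp gal.

0.0379 imperial gallons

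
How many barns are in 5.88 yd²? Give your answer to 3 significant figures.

4.92e+28 barn

1 yd² = 8.36127e+27 barns.
5.88 × 8.36127e+27 ≈ 4.92e+28 barn.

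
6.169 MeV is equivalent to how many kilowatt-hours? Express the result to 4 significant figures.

2.746e-19 kWh

1 megaelectronvolt = 4.45049e-20 kWh.
Thus 6.169 × 4.45049e-20 ≈ 2.746e-19 kWh.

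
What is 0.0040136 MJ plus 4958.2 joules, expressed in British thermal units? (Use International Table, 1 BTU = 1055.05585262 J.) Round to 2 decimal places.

8.50 British thermal units

0.0040136 MJ = 3.80416 BTU and 4958.2 J = 4.69947 BTU.
3.80416 + 4.69947 ≈ 8.50 BTU.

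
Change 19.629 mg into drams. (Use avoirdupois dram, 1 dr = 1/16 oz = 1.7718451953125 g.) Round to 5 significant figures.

1 milligram = 0.000564383 drams.
Thus 19.629 × 0.000564383 ≈ 0.011078 dr.

0.011078 dr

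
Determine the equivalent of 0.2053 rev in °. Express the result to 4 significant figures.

1 rev = 360.000 °.
0.2053 × 360.000 ≈ 73.91 °.

73.91 °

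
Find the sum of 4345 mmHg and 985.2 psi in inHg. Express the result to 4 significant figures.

2177 inches of mercury

4345 mmHg = 171.063 inHg and 985.2 psi = 2005.89 inHg.
171.063 + 2005.89 ≈ 2177 inHg.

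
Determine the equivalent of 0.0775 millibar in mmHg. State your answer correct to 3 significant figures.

0.0581 mmHg

1 mbar = 0.750062 mmHg.
0.0775 × 0.750062 ≈ 0.0581 mmHg.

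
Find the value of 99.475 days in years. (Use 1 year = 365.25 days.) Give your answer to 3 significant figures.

0.272 years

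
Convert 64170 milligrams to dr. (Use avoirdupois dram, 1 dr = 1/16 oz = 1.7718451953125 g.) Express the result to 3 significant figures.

36.2 dr

1 milligram = 0.000564383 drams.
64170 × 0.000564383 ≈ 36.2 dr.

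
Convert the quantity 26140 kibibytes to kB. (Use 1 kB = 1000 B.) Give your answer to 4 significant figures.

1 KiB = 1.02400 kB.
So 26140 × 1.02400 ≈ 26770 kB.

26770 kB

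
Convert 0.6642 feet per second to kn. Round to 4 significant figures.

0.3935 kn

1 ft/s = 0.592484 kn.
So 0.6642 × 0.592484 ≈ 0.3935 kn.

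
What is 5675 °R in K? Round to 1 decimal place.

3152.8 kelvins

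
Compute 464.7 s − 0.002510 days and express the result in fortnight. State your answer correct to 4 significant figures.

464.7 s = 0.000384177 fortnight and 0.002510 d = 0.000179286 fortnight.
0.000384177 − 0.000179286 ≈ 0.0002049 fortnight.

0.0002049 fortnight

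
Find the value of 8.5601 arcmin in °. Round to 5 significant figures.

0.14267 °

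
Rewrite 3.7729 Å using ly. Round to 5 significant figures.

3.9880e-26 light-years

1 Å = 1.05700e-26 light-years.
Then 3.7729 × 1.05700e-26 ≈ 3.9880e-26 ly.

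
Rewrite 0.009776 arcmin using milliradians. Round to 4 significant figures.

1 arcminute = 0.290888 mrad.
So 0.009776 × 0.290888 ≈ 0.002844 mrad.

0.002844 milliradians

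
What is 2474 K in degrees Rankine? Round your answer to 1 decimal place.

°R = K × 9/5.
Applying the formula gives 4453.2 °R.

4453.2 °R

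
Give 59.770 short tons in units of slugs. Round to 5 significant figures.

3715.4 slug

1 short ton = 62.1619 slug.
Thus 59.770 × 62.1619 ≈ 3715.4 slug.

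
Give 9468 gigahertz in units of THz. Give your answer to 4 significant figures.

1 gigahertz = 0.00100000 THz.
9468 × 0.00100000 ≈ 9.468 THz.

9.468 THz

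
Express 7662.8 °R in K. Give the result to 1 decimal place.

°R = K × 9/5.
Applying the formula gives 4257.1 K.

4257.1 kelvins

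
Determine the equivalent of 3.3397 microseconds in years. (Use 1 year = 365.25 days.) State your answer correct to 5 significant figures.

1.0583 × 10^-13 yr

1 μs = 3.16881 × 10^-14 yr.
3.3397 × 3.16881 × 10^-14 ≈ 1.0583 × 10^-13 yr.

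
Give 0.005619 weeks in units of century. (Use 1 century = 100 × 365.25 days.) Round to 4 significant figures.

1 wk = 0.000191650 century.
Thus 0.005619 × 0.000191650 ≈ 1.077 × 10^-6 century.

1.077 × 10^-6 century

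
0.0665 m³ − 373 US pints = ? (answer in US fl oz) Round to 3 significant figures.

-3720 US fl oz

0.0665 m³ = 2248.63 US fl oz and 373 US pt = 5968.00 US fl oz.
2248.63 − 5968.00 ≈ -3720 US fl oz.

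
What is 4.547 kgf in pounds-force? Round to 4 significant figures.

1 kilogram-force = 2.20462 pounds-force.
So 4.547 × 2.20462 ≈ 10.02 lbf.

10.02 lbf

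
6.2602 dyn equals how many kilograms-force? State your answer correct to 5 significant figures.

1 dyne = 1.019716e-6 kilograms-force.
6.2602 × 1.019716e-6 ≈ 6.3836e-6 kgf.

6.3836e-6 kgf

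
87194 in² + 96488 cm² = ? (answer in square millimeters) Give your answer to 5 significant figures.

6.5903 × 10^7 mm²

87194 in² = 5.62541 × 10^7 mm² and 96488 cm² = 9.64880 × 10^6 mm².
5.62541 × 10^7 + 9.64880 × 10^6 ≈ 6.5903 × 10^7 mm².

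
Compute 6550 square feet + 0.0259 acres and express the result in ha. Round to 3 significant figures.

0.0713 hectares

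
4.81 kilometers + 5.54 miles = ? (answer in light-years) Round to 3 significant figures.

1.45e-12 ly

4.81 km = 5.08417e-13 ly and 5.54 mi = 9.42397e-13 ly.
5.08417e-13 + 9.42397e-13 ≈ 1.45e-12 ly.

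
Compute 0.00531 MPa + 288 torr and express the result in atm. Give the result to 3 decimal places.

0.431 atm

0.00531 MPa = 0.0524056 atm and 288 torr = 0.378947 atm.
0.0524056 + 0.378947 ≈ 0.431 atm.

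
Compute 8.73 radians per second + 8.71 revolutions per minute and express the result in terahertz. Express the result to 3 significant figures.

1.53e-12 THz

8.73 rad/s = 1.38942e-12 THz and 8.71 rpm = 1.45167e-13 THz.
1.38942e-12 + 1.45167e-13 ≈ 1.53e-12 THz.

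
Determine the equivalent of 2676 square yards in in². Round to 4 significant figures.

3.468 × 10^6 in²

1 yd² = 1296.00 square inches.
So 2676 × 1296.00 ≈ 3.468 × 10^6 in².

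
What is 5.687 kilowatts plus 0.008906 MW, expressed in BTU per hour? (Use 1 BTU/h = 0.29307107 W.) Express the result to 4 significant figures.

49790 BTU/h

5.687 kW = 19404.8 BTU/h and 0.008906 MW = 30388.5 BTU/h.
19404.8 + 30388.5 ≈ 49790 BTU/h.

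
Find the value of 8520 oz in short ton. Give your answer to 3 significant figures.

0.266 short tons

1 ounce = 3.12500 × 10^-5 short tons.
Thus 8520 × 3.12500 × 10^-5 ≈ 0.266 short ton.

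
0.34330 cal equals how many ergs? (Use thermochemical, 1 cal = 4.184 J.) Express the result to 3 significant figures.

1 calorie = 4.18400e+7 ergs.
0.34330 × 4.18400e+7 ≈ 1.44e+7 erg.

1.44e+7 ergs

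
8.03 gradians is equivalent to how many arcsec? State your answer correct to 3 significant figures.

26000 arcseconds

1 gradian = 3240.00 arcseconds.
Then 8.03 × 3240.00 ≈ 26000 arcsec.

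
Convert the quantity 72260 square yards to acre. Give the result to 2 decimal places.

1 yd² = 0.000206612 acre.
Then 72260 × 0.000206612 ≈ 14.93 acre.

14.93 acres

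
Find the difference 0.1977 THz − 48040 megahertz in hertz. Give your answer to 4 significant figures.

1.497 × 10^11 Hz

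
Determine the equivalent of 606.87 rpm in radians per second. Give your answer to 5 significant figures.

63.551 rad/s

1 revolution per minute = 0.104720 rad/s.
So 606.87 × 0.104720 ≈ 63.551 rad/s.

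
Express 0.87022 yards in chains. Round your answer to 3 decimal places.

1 yd = 0.0454545 chains.
Then 0.87022 × 0.0454545 ≈ 0.040 chain.

0.040 chains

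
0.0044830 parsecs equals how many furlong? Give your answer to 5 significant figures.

1 parsec = 1.53388 × 10^14 furlong.
Then 0.0044830 × 1.53388 × 10^14 ≈ 6.8764 × 10^11 furlong.

6.8764 × 10^11 furlong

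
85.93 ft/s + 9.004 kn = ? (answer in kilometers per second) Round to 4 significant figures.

0.03082 km/s

85.93 ft/s = 0.0261915 km/s and 9.004 kn = 0.00463206 km/s.
0.0261915 + 0.00463206 ≈ 0.03082 km/s.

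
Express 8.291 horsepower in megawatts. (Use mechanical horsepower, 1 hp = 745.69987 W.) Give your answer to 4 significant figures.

1 horsepower = 0.000745700 megawatts.
Thus 8.291 × 0.000745700 ≈ 0.006183 MW.

0.006183 megawatts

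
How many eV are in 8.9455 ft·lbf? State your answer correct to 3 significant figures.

7.57 × 10^19 eV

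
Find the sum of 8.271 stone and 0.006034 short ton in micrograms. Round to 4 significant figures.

8.271 st = 5.25233 × 10^10 μg and 0.006034 short ton = 5.47395 × 10^9 μg.
5.25233 × 10^10 + 5.47395 × 10^9 ≈ 5.800 × 10^10 μg.

5.800 × 10^10 micrograms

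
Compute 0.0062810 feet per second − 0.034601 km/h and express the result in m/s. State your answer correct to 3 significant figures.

-0.00770 m/s

0.0062810 ft/s = 0.00191445 m/s and 0.034601 km/h = 0.00961139 m/s.
0.00191445 − 0.00961139 ≈ -0.00770 m/s.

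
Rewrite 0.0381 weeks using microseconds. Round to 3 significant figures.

1 week = 6.04800e+11 microseconds.
Thus 0.0381 × 6.04800e+11 ≈ 2.30e+10 μs.

2.30e+10 μs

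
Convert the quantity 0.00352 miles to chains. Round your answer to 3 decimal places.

1 mile = 80.0000 chain.
0.00352 × 80.0000 ≈ 0.282 chain.

0.282 chains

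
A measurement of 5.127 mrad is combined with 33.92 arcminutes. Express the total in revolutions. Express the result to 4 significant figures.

0.002386 rev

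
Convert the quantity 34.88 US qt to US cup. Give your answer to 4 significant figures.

1 US quart = 4.00000 US cup.
So 34.88 × 4.00000 ≈ 139.5 US cup.

139.5 US cup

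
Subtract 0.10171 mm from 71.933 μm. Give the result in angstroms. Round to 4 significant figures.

71.933 μm = 719330 Å and 0.10171 mm = 1.01710e+6 Å.
719330 − 1.01710e+6 ≈ -297800 Å.

-297800 Å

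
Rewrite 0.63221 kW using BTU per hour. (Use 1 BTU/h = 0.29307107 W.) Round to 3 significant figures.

2160 BTU/h

1 kW = 3412.14 BTU/h.
Thus 0.63221 × 3412.14 ≈ 2160 BTU/h.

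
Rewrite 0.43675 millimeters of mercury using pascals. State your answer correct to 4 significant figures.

1 mmHg = 133.322 Pa.
Thus 0.43675 × 133.322 ≈ 58.23 Pa.

58.23 Pa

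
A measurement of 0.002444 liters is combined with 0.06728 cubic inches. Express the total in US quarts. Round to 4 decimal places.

0.002444 L = 0.00258255 US qt and 0.06728 in³ = 0.00116502 US qt.
0.00258255 + 0.00116502 ≈ 0.0037 US qt.

0.0037 US quarts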